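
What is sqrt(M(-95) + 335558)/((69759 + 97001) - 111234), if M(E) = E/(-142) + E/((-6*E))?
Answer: sqrt(15223953693)/11827038 ≈ 0.010432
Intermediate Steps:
M(E) = -1/6 - E/142 (M(E) = E*(-1/142) + E*(-1/(6*E)) = -E/142 - 1/6 = -1/6 - E/142)
sqrt(M(-95) + 335558)/((69759 + 97001) - 111234) = sqrt((-1/6 - 1/142*(-95)) + 335558)/((69759 + 97001) - 111234) = sqrt((-1/6 + 95/142) + 335558)/(166760 - 111234) = sqrt(107/213 + 335558)/55526 = sqrt(71473961/213)*(1/55526) = (sqrt(15223953693)/213)*(1/55526) = sqrt(15223953693)/11827038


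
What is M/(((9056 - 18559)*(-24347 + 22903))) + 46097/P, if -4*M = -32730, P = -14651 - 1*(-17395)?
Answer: 79072598873/4706759876 ≈ 16.800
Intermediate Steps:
P = 2744 (P = -14651 + 17395 = 2744)
M = 16365/2 (M = -¼*(-32730) = 16365/2 ≈ 8182.5)
M/(((9056 - 18559)*(-24347 + 22903))) + 46097/P = 16365/(2*(((9056 - 18559)*(-24347 + 22903)))) + 46097/2744 = 16365/(2*((-9503*(-1444)))) + 46097*(1/2744) = (16365/2)/13722332 + 46097/2744 = (16365/2)*(1/13722332) + 46097/2744 = 16365/27444664 + 46097/2744 = 79072598873/4706759876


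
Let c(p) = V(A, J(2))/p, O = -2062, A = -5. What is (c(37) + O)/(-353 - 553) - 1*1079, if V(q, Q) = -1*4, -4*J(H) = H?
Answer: -18046970/16761 ≈ -1076.7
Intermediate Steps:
J(H) = -H/4
V(q, Q) = -4
c(p) = -4/p
(c(37) + O)/(-353 - 553) - 1*1079 = (-4/37 - 2062)/(-353 - 553) - 1*1079 = (-4*1/37 - 2062)/(-906) - 1079 = (-4/37 - 2062)*(-1/906) - 1079 = -76298/37*(-1/906) - 1079 = 38149/16761 - 1079 = -18046970/16761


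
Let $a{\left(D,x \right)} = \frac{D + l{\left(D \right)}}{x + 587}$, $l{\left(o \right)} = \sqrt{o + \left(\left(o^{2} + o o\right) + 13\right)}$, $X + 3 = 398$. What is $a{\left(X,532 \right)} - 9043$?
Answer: $- \frac{10118722}{1119} + \frac{\sqrt{312458}}{1119} \approx -9042.1$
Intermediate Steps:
$X = 395$ ($X = -3 + 398 = 395$)
$l{\left(o \right)} = \sqrt{13 + o + 2 o^{2}}$ ($l{\left(o \right)} = \sqrt{o + \left(\left(o^{2} + o^{2}\right) + 13\right)} = \sqrt{o + \left(2 o^{2} + 13\right)} = \sqrt{o + \left(13 + 2 o^{2}\right)} = \sqrt{13 + o + 2 o^{2}}$)
$a{\left(D,x \right)} = \frac{D + \sqrt{13 + D + 2 D^{2}}}{587 + x}$ ($a{\left(D,x \right)} = \frac{D + \sqrt{13 + D + 2 D^{2}}}{x + 587} = \frac{D + \sqrt{13 + D + 2 D^{2}}}{587 + x}$)
$a{\left(X,532 \right)} - 9043 = \frac{395 + \sqrt{13 + 395 + 2 \cdot 395^{2}}}{587 + 532} - 9043 = \frac{395 + \sqrt{13 + 395 + 2 \cdot 156025}}{1119} - 9043 = \frac{395 + \sqrt{13 + 395 + 312050}}{1119} - 9043 = \frac{395 + \sqrt{312458}}{1119} - 9043 = \left(\frac{395}{1119} + \frac{\sqrt{312458}}{1119}\right) - 9043 = - \frac{10118722}{1119} + \frac{\sqrt{312458}}{1119}$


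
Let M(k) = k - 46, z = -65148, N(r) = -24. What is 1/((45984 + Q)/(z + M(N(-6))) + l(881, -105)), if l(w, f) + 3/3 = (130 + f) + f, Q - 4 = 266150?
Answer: -32609/2797398 ≈ -0.011657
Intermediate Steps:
Q = 266154 (Q = 4 + 266150 = 266154)
l(w, f) = 129 + 2*f (l(w, f) = -1 + ((130 + f) + f) = -1 + (130 + 2*f) = 129 + 2*f)
M(k) = -46 + k
1/((45984 + Q)/(z + M(N(-6))) + l(881, -105)) = 1/((45984 + 266154)/(-65148 + (-46 - 24)) + (129 + 2*(-105))) = 1/(312138/(-65148 - 70) + (129 - 210)) = 1/(312138/(-65218) - 81) = 1/(312138*(-1/65218) - 81) = 1/(-156069/32609 - 81) = 1/(-2797398/32609) = -32609/2797398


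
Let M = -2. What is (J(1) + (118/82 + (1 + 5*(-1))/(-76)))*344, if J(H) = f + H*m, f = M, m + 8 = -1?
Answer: -2548008/779 ≈ -3270.9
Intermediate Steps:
m = -9 (m = -8 - 1 = -9)
f = -2
J(H) = -2 - 9*H (J(H) = -2 + H*(-9) = -2 - 9*H)
(J(1) + (118/82 + (1 + 5*(-1))/(-76)))*344 = ((-2 - 9*1) + (118/82 + (1 + 5*(-1))/(-76)))*344 = ((-2 - 9) + (118*(1/82) + (1 - 5)*(-1/76)))*344 = (-11 + (59/41 - 4*(-1/76)))*344 = (-11 + (59/41 + 1/19))*344 = (-11 + 1162/779)*344 = -7407/779*344 = -2548008/779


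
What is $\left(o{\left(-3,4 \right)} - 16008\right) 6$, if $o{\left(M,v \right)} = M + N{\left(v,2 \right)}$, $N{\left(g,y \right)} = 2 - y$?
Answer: $-96066$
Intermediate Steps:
$o{\left(M,v \right)} = M$ ($o{\left(M,v \right)} = M + \left(2 - 2\right) = M + 0 = M$)
$\left(o{\left(-3,4 \right)} - 16008\right) 6 = \left(-3 - 16008\right) 6 = \left(-16011\right) 6 = -96066$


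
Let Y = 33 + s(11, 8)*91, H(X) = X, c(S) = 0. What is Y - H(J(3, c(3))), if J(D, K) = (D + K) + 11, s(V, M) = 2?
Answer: 201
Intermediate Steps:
J(D, K) = 11 + D + K
Y = 215 (Y = 33 + 2*91 = 33 + 182 = 215)
Y - H(J(3, c(3))) = 215 - (11 + 3 + 0) = 215 - 1*14 = 215 - 14 = 201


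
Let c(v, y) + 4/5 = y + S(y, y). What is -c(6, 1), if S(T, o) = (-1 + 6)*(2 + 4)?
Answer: -151/5 ≈ -30.200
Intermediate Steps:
S(T, o) = 30 (S(T, o) = 5*6 = 30)
c(v, y) = 146/5 + y (c(v, y) = -4/5 + (y + 30) = -4/5 + (30 + y) = 146/5 + y)
-c(6, 1) = -(146/5 + 1) = -1*151/5 = -151/5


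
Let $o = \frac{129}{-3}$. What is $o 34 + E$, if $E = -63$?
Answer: $-1525$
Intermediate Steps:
$o = -43$ ($o = 129 \left(- \frac{1}{3}\right) = -43$)
$o 34 + E = \left(-43\right) 34 - 63 = -1462 - 63 = -1525$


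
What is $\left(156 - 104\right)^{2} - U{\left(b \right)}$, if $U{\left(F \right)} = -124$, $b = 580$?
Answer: $2828$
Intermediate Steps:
$\left(156 - 104\right)^{2} - U{\left(b \right)} = \left(156 - 104\right)^{2} - -124 = 52^{2} + 124 = 2704 + 124 = 2828$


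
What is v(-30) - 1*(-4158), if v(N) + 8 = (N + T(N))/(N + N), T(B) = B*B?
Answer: 8271/2 ≈ 4135.5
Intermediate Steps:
T(B) = B**2
v(N) = -8 + (N + N**2)/(2*N) (v(N) = -8 + (N + N**2)/(N + N) = -8 + (N + N**2)/((2*N)) = -8 + (N + N**2)*(1/(2*N)) = -8 + (N + N**2)/(2*N))
v(-30) - 1*(-4158) = (-15/2 + (1/2)*(-30)) - 1*(-4158) = (-15/2 - 15) + 4158 = -45/2 + 4158 = 8271/2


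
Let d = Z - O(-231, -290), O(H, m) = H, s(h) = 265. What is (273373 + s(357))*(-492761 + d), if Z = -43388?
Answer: -146647529684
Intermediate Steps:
d = -43157 (d = -43388 - 1*(-231) = -43388 + 231 = -43157)
(273373 + s(357))*(-492761 + d) = (273373 + 265)*(-492761 - 43157) = 273638*(-535918) = -146647529684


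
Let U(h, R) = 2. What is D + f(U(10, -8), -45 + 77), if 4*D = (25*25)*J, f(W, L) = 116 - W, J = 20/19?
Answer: 5291/19 ≈ 278.47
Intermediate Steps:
J = 20/19 (J = 20*(1/19) = 20/19 ≈ 1.0526)
D = 3125/19 (D = ((25*25)*(20/19))/4 = (625*(20/19))/4 = (1/4)*(12500/19) = 3125/19 ≈ 164.47)
D + f(U(10, -8), -45 + 77) = 3125/19 + (116 - 1*2) = 3125/19 + (116 - 2) = 3125/19 + 114 = 5291/19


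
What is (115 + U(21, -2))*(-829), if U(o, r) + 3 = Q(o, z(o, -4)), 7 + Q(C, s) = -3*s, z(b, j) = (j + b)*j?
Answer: -256161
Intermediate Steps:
z(b, j) = j*(b + j) (z(b, j) = (b + j)*j = j*(b + j))
Q(C, s) = -7 - 3*s
U(o, r) = -58 + 12*o (U(o, r) = -3 + (-7 - (-12)*(o - 4)) = -3 + (-7 - (-12)*(-4 + o)) = -3 + (-7 - 3*(16 - 4*o)) = -3 + (-7 + (-48 + 12*o)) = -3 + (-55 + 12*o) = -58 + 12*o)
(115 + U(21, -2))*(-829) = (115 + (-58 + 12*21))*(-829) = (115 + (-58 + 252))*(-829) = (115 + 194)*(-829) = 309*(-829) = -256161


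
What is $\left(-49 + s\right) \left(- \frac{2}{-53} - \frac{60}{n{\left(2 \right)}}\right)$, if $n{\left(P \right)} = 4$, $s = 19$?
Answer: $\frac{23790}{53} \approx 448.87$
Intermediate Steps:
$\left(-49 + s\right) \left(- \frac{2}{-53} - \frac{60}{n{\left(2 \right)}}\right) = \left(-49 + 19\right) \left(- \frac{2}{-53} - \frac{60}{4}\right) = - 30 \left(\left(-2\right) \left(- \frac{1}{53}\right) - 15\right) = - 30 \left(\frac{2}{53} - 15\right) = \left(-30\right) \left(- \frac{793}{53}\right) = \frac{23790}{53}$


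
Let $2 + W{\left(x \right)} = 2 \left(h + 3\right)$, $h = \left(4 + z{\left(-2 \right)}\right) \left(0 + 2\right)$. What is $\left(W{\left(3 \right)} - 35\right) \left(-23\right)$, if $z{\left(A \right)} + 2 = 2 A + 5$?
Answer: $437$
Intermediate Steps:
$z{\left(A \right)} = 3 + 2 A$ ($z{\left(A \right)} = -2 + \left(2 A + 5\right) = -2 + \left(5 + 2 A\right) = 3 + 2 A$)
$h = 6$ ($h = \left(4 + \left(3 + 2 \left(-2\right)\right)\right) \left(0 + 2\right) = \left(4 + \left(3 - 4\right)\right) 2 = \left(4 - 1\right) 2 = 3 \cdot 2 = 6$)
$W{\left(x \right)} = 16$ ($W{\left(x \right)} = -2 + 2 \left(6 + 3\right) = -2 + 2 \cdot 9 = -2 + 18 = 16$)
$\left(W{\left(3 \right)} - 35\right) \left(-23\right) = \left(16 - 35\right) \left(-23\right) = \left(-19\right) \left(-23\right) = 437$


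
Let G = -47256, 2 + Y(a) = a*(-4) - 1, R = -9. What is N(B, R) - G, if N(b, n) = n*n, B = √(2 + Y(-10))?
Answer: 47337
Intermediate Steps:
Y(a) = -3 - 4*a (Y(a) = -2 + (a*(-4) - 1) = -2 + (-4*a - 1) = -2 + (-1 - 4*a) = -3 - 4*a)
B = √39 (B = √(2 + (-3 - 4*(-10))) = √(2 + (-3 + 40)) = √(2 + 37) = √39 ≈ 6.2450)
N(b, n) = n²
N(B, R) - G = (-9)² - 1*(-47256) = 81 + 47256 = 47337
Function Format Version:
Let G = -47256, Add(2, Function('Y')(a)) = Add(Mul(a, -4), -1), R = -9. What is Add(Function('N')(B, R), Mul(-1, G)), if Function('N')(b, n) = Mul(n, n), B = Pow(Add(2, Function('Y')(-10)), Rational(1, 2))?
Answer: 47337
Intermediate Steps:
Function('Y')(a) = Add(-3, Mul(-4, a)) (Function('Y')(a) = Add(-2, Add(Mul(a, -4), -1)) = Add(-2, Add(Mul(-4, a), -1)) = Add(-2, Add(-1, Mul(-4, a))) = Add(-3, Mul(-4, a)))
B = Pow(39, Rational(1, 2)) (B = Pow(Add(2, Add(-3, Mul(-4, -10))), Rational(1, 2)) = Pow(Add(2, Add(-3, 40)), Rational(1, 2)) = Pow(Add(2, 37), Rational(1, 2)) = Pow(39, Rational(1, 2)) ≈ 6.2450)
Function('N')(b, n) = Pow(n, 2)
Add(Function('N')(B, R), Mul(-1, G)) = Add(Pow(-9, 2), Mul(-1, -47256)) = Add(81, 47256) = 47337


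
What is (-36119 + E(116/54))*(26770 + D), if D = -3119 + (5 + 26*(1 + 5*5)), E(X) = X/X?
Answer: -878823176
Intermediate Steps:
E(X) = 1
D = -2438 (D = -3119 + (5 + 26*(1 + 25)) = -3119 + (5 + 26*26) = -3119 + (5 + 676) = -3119 + 681 = -2438)
(-36119 + E(116/54))*(26770 + D) = (-36119 + 1)*(26770 - 2438) = -36118*24332 = -878823176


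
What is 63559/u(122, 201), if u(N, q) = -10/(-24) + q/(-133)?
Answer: -101440164/1747 ≈ -58065.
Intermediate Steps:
u(N, q) = 5/12 - q/133 (u(N, q) = -10*(-1/24) + q*(-1/133) = 5/12 - q/133)
63559/u(122, 201) = 63559/(5/12 - 1/133*201) = 63559/(5/12 - 201/133) = 63559/(-1747/1596) = 63559*(-1596/1747) = -101440164/1747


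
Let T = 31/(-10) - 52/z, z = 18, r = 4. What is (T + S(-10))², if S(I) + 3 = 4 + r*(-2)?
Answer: 1366561/8100 ≈ 168.71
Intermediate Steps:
S(I) = -7 (S(I) = -3 + (4 + 4*(-2)) = -3 + (4 - 8) = -3 - 4 = -7)
T = -539/90 (T = 31/(-10) - 52/18 = 31*(-⅒) - 52*1/18 = -31/10 - 26/9 = -539/90 ≈ -5.9889)
(T + S(-10))² = (-539/90 - 7)² = (-1169/90)² = 1366561/8100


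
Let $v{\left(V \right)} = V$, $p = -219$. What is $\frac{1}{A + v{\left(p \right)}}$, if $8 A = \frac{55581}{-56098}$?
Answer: $- \frac{448784}{98339277} \approx -0.0045636$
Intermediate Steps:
$A = - \frac{55581}{448784}$ ($A = \frac{55581 \frac{1}{-56098}}{8} = \frac{55581 \left(- \frac{1}{56098}\right)}{8} = \frac{1}{8} \left(- \frac{55581}{56098}\right) = - \frac{55581}{448784} \approx -0.12385$)
$\frac{1}{A + v{\left(p \right)}} = \frac{1}{- \frac{55581}{448784} - 219} = \frac{1}{- \frac{98339277}{448784}} = - \frac{448784}{98339277}$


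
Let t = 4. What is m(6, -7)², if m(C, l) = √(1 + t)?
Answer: 5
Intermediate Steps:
m(C, l) = √5 (m(C, l) = √(1 + 4) = √5)
m(6, -7)² = (√5)² = 5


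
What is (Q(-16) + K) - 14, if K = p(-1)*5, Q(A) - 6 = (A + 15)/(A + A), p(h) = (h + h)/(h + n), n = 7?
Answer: -925/96 ≈ -9.6354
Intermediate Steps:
p(h) = 2*h/(7 + h) (p(h) = (h + h)/(h + 7) = (2*h)/(7 + h) = 2*h/(7 + h))
Q(A) = 6 + (15 + A)/(2*A) (Q(A) = 6 + (A + 15)/(A + A) = 6 + (15 + A)/((2*A)) = 6 + (15 + A)*(1/(2*A)) = 6 + (15 + A)/(2*A))
K = -5/3 (K = (2*(-1)/(7 - 1))*5 = (2*(-1)/6)*5 = (2*(-1)*(1/6))*5 = -1/3*5 = -5/3 ≈ -1.6667)
(Q(-16) + K) - 14 = ((1/2)*(15 + 13*(-16))/(-16) - 5/3) - 14 = ((1/2)*(-1/16)*(15 - 208) - 5/3) - 14 = ((1/2)*(-1/16)*(-193) - 5/3) - 14 = (193/32 - 5/3) - 14 = 419/96 - 14 = -925/96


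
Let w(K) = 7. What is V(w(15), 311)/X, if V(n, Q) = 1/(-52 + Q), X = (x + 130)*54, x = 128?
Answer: 1/3608388 ≈ 2.7713e-7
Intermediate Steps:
X = 13932 (X = (128 + 130)*54 = 258*54 = 13932)
V(w(15), 311)/X = 1/((-52 + 311)*13932) = (1/13932)/259 = (1/259)*(1/13932) = 1/3608388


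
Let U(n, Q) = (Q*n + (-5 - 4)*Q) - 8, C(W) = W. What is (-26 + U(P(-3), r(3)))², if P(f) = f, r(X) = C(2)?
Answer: 3364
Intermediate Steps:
r(X) = 2
U(n, Q) = -8 - 9*Q + Q*n (U(n, Q) = (Q*n - 9*Q) - 8 = (-9*Q + Q*n) - 8 = -8 - 9*Q + Q*n)
(-26 + U(P(-3), r(3)))² = (-26 + (-8 - 9*2 + 2*(-3)))² = (-26 + (-8 - 18 - 6))² = (-26 - 32)² = (-58)² = 3364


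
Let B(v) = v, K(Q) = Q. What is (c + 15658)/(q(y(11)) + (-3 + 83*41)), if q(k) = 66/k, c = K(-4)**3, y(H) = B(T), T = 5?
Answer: 1695/371 ≈ 4.5687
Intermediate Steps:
y(H) = 5
c = -64 (c = (-4)**3 = -64)
(c + 15658)/(q(y(11)) + (-3 + 83*41)) = (-64 + 15658)/(66/5 + (-3 + 83*41)) = 15594/(66*(1/5) + (-3 + 3403)) = 15594/(66/5 + 3400) = 15594/(17066/5) = 15594*(5/17066) = 1695/371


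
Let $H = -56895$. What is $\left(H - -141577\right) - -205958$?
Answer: $290640$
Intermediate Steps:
$\left(H - -141577\right) - -205958 = \left(-56895 - -141577\right) - -205958 = \left(-56895 + 141577\right) + 205958 = 84682 + 205958 = 290640$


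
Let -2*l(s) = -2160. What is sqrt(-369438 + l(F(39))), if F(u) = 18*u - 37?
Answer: 29*I*sqrt(438) ≈ 606.92*I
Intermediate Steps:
F(u) = -37 + 18*u
l(s) = 1080 (l(s) = -1/2*(-2160) = 1080)
sqrt(-369438 + l(F(39))) = sqrt(-369438 + 1080) = sqrt(-368358) = 29*I*sqrt(438)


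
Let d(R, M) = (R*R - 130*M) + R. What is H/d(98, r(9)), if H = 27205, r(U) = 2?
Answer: 27205/9442 ≈ 2.8813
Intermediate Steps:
d(R, M) = R + R**2 - 130*M (d(R, M) = (R**2 - 130*M) + R = R + R**2 - 130*M)
H/d(98, r(9)) = 27205/(98 + 98**2 - 130*2) = 27205/(98 + 9604 - 260) = 27205/9442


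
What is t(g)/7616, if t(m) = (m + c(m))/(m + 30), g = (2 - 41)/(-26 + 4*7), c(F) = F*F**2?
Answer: -19825/213248 ≈ -0.092967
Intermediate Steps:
c(F) = F**3
g = -39/2 (g = -39/(-26 + 28) = -39/2 ≈ -19.500)
t(m) = (m + m**3)/(30 + m) (t(m) = (m + m**3)/(m + 30) = (m + m**3)/(30 + m))
t(g)/7616 = ((-39/2 + (-39/2)**3)/(30 - 39/2))/7616 = ((-39/2 - 59319/8)/(21/2))*(1/7616) = ((2/21)*(-59475/8))*(1/7616) = -19825/28*1/7616 = -19825/213248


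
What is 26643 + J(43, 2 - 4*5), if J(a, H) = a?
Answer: 26686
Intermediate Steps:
26643 + J(43, 2 - 4*5) = 26643 + 43 = 26686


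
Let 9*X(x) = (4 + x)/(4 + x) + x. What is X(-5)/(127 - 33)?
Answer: -2/423 ≈ -0.0047281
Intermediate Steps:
X(x) = ⅑ + x/9 (X(x) = ((4 + x)/(4 + x) + x)/9 = (1 + x)/9 = ⅑ + x/9)
X(-5)/(127 - 33) = (⅑ + (⅑)*(-5))/(127 - 33) = (⅑ - 5/9)/94 = (1/94)*(-4/9) = -2/423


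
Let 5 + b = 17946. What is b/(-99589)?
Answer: -2563/14227 ≈ -0.18015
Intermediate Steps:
b = 17941 (b = -5 + 17946 = 17941)
b/(-99589) = 17941/(-99589) = 17941*(-1/99589) = -2563/14227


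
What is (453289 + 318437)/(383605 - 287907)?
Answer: 385863/47849 ≈ 8.0642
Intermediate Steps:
(453289 + 318437)/(383605 - 287907) = 771726/95698 = 771726*(1/95698) = 385863/47849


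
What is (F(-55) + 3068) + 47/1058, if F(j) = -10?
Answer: 3235411/1058 ≈ 3058.0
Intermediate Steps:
(F(-55) + 3068) + 47/1058 = (-10 + 3068) + 47/1058 = 3058 + 47*(1/1058) = 3058 + 47/1058 = 3235411/1058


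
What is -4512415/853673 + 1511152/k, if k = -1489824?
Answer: -500795864141/79488907722 ≈ -6.3002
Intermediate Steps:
-4512415/853673 + 1511152/k = -4512415/853673 + 1511152/(-1489824) = -4512415*1/853673 + 1511152*(-1/1489824) = -4512415/853673 - 94447/93114 = -500795864141/79488907722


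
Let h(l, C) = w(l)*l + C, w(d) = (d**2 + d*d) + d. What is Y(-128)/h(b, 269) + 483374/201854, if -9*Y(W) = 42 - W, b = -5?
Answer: 39275231/19983546 ≈ 1.9654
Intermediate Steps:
Y(W) = -14/3 + W/9 (Y(W) = -(42 - W)/9 = -14/3 + W/9)
w(d) = d + 2*d**2 (w(d) = (d**2 + d**2) + d = 2*d**2 + d = d + 2*d**2)
h(l, C) = C + l**2*(1 + 2*l) (h(l, C) = (l*(1 + 2*l))*l + C = l**2*(1 + 2*l) + C = C + l**2*(1 + 2*l))
Y(-128)/h(b, 269) + 483374/201854 = (-14/3 + (1/9)*(-128))/(269 + (-5)**2*(1 + 2*(-5))) + 483374/201854 = (-14/3 - 128/9)/(269 + 25*(1 - 10)) + 483374*(1/201854) = -170/(9*(269 + 25*(-9))) + 241687/100927 = -170/(9*(269 - 225)) + 241687/100927 = -170/9/44 + 241687/100927 = -170/9*1/44 + 241687/100927 = -85/198 + 241687/100927 = 39275231/19983546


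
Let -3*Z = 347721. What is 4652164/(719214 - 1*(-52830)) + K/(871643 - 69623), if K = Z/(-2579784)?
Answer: 802125489968025619/133115721204080160 ≈ 6.0258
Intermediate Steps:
Z = -115907 (Z = -⅓*347721 = -115907)
K = 115907/2579784 (K = -115907/(-2579784) = -115907*(-1/2579784) = 115907/2579784 ≈ 0.044929)
4652164/(719214 - 1*(-52830)) + K/(871643 - 69623) = 4652164/(719214 - 1*(-52830)) + 115907/(2579784*(871643 - 69623)) = 4652164/(719214 + 52830) + (115907/2579784)/802020 = 4652164/772044 + (115907/2579784)*(1/802020) = 4652164*(1/772044) + 115907/2069038363680 = 1163041/193011 + 115907/2069038363680 = 802125489968025619/133115721204080160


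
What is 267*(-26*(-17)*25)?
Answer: 2950350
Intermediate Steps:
267*(-26*(-17)*25) = 267*(-(-442)*25) = 267*(-1*(-11050)) = 267*11050 = 2950350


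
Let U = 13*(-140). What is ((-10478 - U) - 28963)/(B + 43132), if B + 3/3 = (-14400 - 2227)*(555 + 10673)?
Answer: 37621/186644825 ≈ 0.00020156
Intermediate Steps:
U = -1820
B = -186687957 (B = -1 + (-14400 - 2227)*(555 + 10673) = -1 - 16627*11228 = -1 - 186687956 = -186687957)
((-10478 - U) - 28963)/(B + 43132) = ((-10478 - 1*(-1820)) - 28963)/(-186687957 + 43132) = ((-10478 + 1820) - 28963)/(-186644825) = (-8658 - 28963)*(-1/186644825) = -37621*(-1/186644825) = 37621/186644825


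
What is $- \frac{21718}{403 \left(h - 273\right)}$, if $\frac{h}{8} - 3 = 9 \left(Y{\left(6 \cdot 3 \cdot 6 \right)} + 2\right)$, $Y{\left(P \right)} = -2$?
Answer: $\frac{21718}{100347} \approx 0.21643$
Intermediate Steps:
$h = 24$ ($h = 24 + 8 \cdot 9 \left(-2 + 2\right) = 24 + 8 \cdot 9 \cdot 0 = 24 + 8 \cdot 0 = 24 + 0 = 24$)
$- \frac{21718}{403 \left(h - 273\right)} = - \frac{21718}{403 \left(24 - 273\right)} = - \frac{21718}{403 \left(-249\right)} = - \frac{21718}{-100347} = \left(-21718\right) \left(- \frac{1}{100347}\right) = \frac{21718}{100347}$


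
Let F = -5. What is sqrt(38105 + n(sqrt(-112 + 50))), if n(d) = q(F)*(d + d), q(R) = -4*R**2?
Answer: sqrt(38105 - 200*I*sqrt(62)) ≈ 195.25 - 4.0329*I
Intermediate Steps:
n(d) = -200*d (n(d) = (-4*(-5)**2)*(d + d) = (-4*25)*(2*d) = -200*d)
sqrt(38105 + n(sqrt(-112 + 50))) = sqrt(38105 - 200*sqrt(-112 + 50)) = sqrt(38105 - 200*I*sqrt(62))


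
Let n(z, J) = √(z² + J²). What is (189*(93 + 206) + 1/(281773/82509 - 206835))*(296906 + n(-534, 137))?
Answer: 143166086784573903309/8532733621 + 4821933096150765*√12157/17065467242 ≈ 1.6810e+10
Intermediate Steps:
n(z, J) = √(J² + z²)
(189*(93 + 206) + 1/(281773/82509 - 206835))*(296906 + n(-534, 137)) = (189*(93 + 206) + 1/(281773/82509 - 206835))*(296906 + √(137² + (-534)²)) = (189*299 + 1/(281773*(1/82509) - 206835))*(296906 + √(18769 + 285156)) = (56511 + 1/(281773/82509 - 206835))*(296906 + √303925) = (56511 + 1/(-17065467242/82509))*(296906 + 5*√12157) = (56511 - 82509/17065467242)*(296906 + 5*√12157) = 964386619230153*(296906 + 5*√12157)/17065467242 = 143166086784573903309/8532733621 + 4821933096150765*√12157/17065467242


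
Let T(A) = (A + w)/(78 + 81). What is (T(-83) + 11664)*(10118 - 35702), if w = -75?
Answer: -15814476704/53 ≈ -2.9839e+8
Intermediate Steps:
T(A) = -25/53 + A/159 (T(A) = (A - 75)/(78 + 81) = (-75 + A)/159 = (-75 + A)*(1/159) = -25/53 + A/159)
(T(-83) + 11664)*(10118 - 35702) = ((-25/53 + (1/159)*(-83)) + 11664)*(10118 - 35702) = ((-25/53 - 83/159) + 11664)*(-25584) = (-158/159 + 11664)*(-25584) = (1854418/159)*(-25584) = -15814476704/53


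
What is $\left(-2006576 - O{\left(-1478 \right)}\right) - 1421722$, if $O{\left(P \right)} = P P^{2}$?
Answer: $3225239054$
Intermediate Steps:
$O{\left(P \right)} = P^{3}$
$\left(-2006576 - O{\left(-1478 \right)}\right) - 1421722 = \left(-2006576 - \left(-1478\right)^{3}\right) - 1421722 = \left(-2006576 - -3228667352\right) - 1421722 = \left(-2006576 + 3228667352\right) - 1421722 = 3226660776 - 1421722 = 3225239054$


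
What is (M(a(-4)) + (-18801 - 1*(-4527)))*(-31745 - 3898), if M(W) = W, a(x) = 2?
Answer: 508696896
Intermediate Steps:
(M(a(-4)) + (-18801 - 1*(-4527)))*(-31745 - 3898) = (2 + (-18801 - 1*(-4527)))*(-31745 - 3898) = (2 + (-18801 + 4527))*(-35643) = (2 - 14274)*(-35643) = -14272*(-35643) = 508696896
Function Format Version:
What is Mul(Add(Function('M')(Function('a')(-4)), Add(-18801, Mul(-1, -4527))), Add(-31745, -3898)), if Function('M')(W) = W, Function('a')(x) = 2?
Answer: 508696896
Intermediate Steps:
Mul(Add(Function('M')(Function('a')(-4)), Add(-18801, Mul(-1, -4527))), Add(-31745, -3898)) = Mul(Add(2, Add(-18801, Mul(-1, -4527))), Add(-31745, -3898)) = Mul(Add(2, Add(-18801, 4527)), -35643) = Mul(Add(2, -14274), -35643) = Mul(-14272, -35643) = 508696896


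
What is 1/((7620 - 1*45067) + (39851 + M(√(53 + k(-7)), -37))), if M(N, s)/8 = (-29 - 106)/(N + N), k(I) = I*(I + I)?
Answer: 90751/218092504 + 135*√151/218092504 ≈ 0.00042372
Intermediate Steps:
k(I) = 2*I² (k(I) = I*(2*I) = 2*I²)
M(N, s) = -540/N (M(N, s) = 8*((-29 - 106)/(N + N)) = 8*(-135*1/(2*N)) = 8*(-135/(2*N)) = -540/N)
1/((7620 - 1*45067) + (39851 + M(√(53 + k(-7)), -37))) = 1/((7620 - 1*45067) + (39851 - 540/√(53 + 2*(-7)²))) = 1/((7620 - 45067) + (39851 - 540/√(53 + 2*49))) = 1/(-37447 + (39851 - 540/√(53 + 98))) = 1/(-37447 + (39851 - 540*√151/151)) = 1/(2404 - 540*√151/151)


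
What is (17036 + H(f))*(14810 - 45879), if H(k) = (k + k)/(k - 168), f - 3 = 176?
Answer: -5833329026/11 ≈ -5.3030e+8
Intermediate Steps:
f = 179 (f = 3 + 176 = 179)
H(k) = 2*k/(-168 + k) (H(k) = (2*k)/(-168 + k) = 2*k/(-168 + k))
(17036 + H(f))*(14810 - 45879) = (17036 + 2*179/(-168 + 179))*(14810 - 45879) = (17036 + 2*179/11)*(-31069) = (17036 + 2*179*(1/11))*(-31069) = (17036 + 358/11)*(-31069) = (187754/11)*(-31069) = -5833329026/11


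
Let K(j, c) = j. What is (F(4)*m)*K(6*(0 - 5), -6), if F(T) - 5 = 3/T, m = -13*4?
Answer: 8970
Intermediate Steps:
m = -52
F(T) = 5 + 3/T
(F(4)*m)*K(6*(0 - 5), -6) = ((5 + 3/4)*(-52))*(6*(0 - 5)) = ((5 + 3*(1/4))*(-52))*(6*(-5)) = ((5 + 3/4)*(-52))*(-30) = ((23/4)*(-52))*(-30) = -299*(-30) = 8970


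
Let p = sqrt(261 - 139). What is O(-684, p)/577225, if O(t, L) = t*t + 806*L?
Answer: 467856/577225 + 806*sqrt(122)/577225 ≈ 0.82595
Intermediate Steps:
p = sqrt(122) ≈ 11.045
O(t, L) = t**2 + 806*L
O(-684, p)/577225 = ((-684)**2 + 806*sqrt(122))/577225 = (467856 + 806*sqrt(122))*(1/577225) = 467856/577225 + 806*sqrt(122)/577225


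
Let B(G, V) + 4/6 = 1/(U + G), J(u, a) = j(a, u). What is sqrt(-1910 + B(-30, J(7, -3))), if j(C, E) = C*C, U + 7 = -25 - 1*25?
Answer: I*sqrt(14461923)/87 ≈ 43.711*I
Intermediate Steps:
U = -57 (U = -7 + (-25 - 1*25) = -7 + (-25 - 25) = -7 - 50 = -57)
j(C, E) = C**2
J(u, a) = a**2
B(G, V) = -2/3 + 1/(-57 + G)
sqrt(-1910 + B(-30, J(7, -3))) = sqrt(-1910 + (117 - 2*(-30))/(3*(-57 - 30))) = sqrt(-1910 + (1/3)*(117 + 60)/(-87)) = sqrt(-1910 + (1/3)*(-1/87)*177) = sqrt(-1910 - 59/87) = sqrt(-166229/87) = I*sqrt(14461923)/87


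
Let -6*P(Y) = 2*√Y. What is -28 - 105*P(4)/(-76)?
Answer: -1099/38 ≈ -28.921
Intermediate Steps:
P(Y) = -√Y/3
-28 - 105*P(4)/(-76) = -28 - 105*(-√4/3)/(-76) = -28 - 105*(-⅓*2)*(-1)/76 = -28 - (-70)*(-1)/76 = -28 - 105*1/114 = -28 - 35/38 = -1099/38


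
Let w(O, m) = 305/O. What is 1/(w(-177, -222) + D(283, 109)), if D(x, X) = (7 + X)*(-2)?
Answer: -177/41369 ≈ -0.0042786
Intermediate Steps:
D(x, X) = -14 - 2*X
1/(w(-177, -222) + D(283, 109)) = 1/(305/(-177) + (-14 - 2*109)) = 1/(305*(-1/177) + (-14 - 218)) = 1/(-305/177 - 232) = 1/(-41369/177) = -177/41369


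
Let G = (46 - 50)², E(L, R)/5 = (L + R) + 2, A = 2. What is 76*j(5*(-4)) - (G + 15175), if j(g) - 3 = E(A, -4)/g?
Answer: -14963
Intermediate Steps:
E(L, R) = 10 + 5*L + 5*R (E(L, R) = 5*((L + R) + 2) = 5*(2 + L + R) = 10 + 5*L + 5*R)
j(g) = 3 (j(g) = 3 + (10 + 5*2 + 5*(-4))/g = 3 + (10 + 10 - 20)/g = 3 + 0/g = 3 + 0 = 3)
G = 16 (G = (-4)² = 16)
76*j(5*(-4)) - (G + 15175) = 76*3 - (16 + 15175) = 228 - 1*15191 = 228 - 15191 = -14963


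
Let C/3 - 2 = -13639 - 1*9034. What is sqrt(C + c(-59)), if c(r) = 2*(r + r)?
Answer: I*sqrt(68249) ≈ 261.25*I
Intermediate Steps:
c(r) = 4*r (c(r) = 2*(2*r) = 4*r)
C = -68013 (C = 6 + 3*(-13639 - 1*9034) = 6 + 3*(-13639 - 9034) = 6 + 3*(-22673) = 6 - 68019 = -68013)
sqrt(C + c(-59)) = sqrt(-68013 + 4*(-59)) = sqrt(-68013 - 236) = sqrt(-68249) = I*sqrt(68249)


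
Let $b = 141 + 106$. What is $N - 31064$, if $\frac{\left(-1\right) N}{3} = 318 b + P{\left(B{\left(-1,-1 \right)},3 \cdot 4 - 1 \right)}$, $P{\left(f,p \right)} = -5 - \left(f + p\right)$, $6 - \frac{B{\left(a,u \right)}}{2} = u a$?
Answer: $-266624$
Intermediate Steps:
$B{\left(a,u \right)} = 12 - 2 a u$ ($B{\left(a,u \right)} = 12 - 2 u a = 12 - 2 a u$)
$P{\left(f,p \right)} = -5 - f - p$ ($P{\left(f,p \right)} = -5 - \left(f + p\right) = -5 - f - p$)
$b = 247$
$N = -235560$ ($N = - 3 \left(318 \cdot 247 - \left(16 + 12 - \left(-2\right) \left(-1\right)\right)\right) = - 3 \left(78546 - 26\right) = \left(-3\right) 78520 = -235560$)
$N - 31064 = -235560 - 31064 = -266624$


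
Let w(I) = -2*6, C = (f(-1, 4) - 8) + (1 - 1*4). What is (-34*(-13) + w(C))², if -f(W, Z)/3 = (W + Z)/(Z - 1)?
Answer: 184900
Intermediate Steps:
f(W, Z) = -3*(W + Z)/(-1 + Z) (f(W, Z) = -3*(W + Z)/(Z - 1) = -3*(W + Z)/(-1 + Z))
C = -14 (C = (3*(-1*(-1) - 1*4)/(-1 + 4) - 8) + (1 - 1*4) = (3*(1 - 4)/3 - 8) + (1 - 4) = (3*(⅓)*(-3) - 8) - 3 = (-3 - 8) - 3 = -11 - 3 = -14)
w(I) = -12
(-34*(-13) + w(C))² = (-34*(-13) - 12)² = (442 - 12)² = 430² = 184900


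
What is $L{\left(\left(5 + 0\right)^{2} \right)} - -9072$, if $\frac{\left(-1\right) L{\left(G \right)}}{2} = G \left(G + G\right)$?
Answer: $6572$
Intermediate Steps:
$L{\left(G \right)} = - 4 G^{2}$ ($L{\left(G \right)} = - 2 G \left(G + G\right) = - 2 G 2 G = - 2 \cdot 2 G^{2} = - 4 G^{2}$)
$L{\left(\left(5 + 0\right)^{2} \right)} - -9072 = - 4 \left(\left(5 + 0\right)^{2}\right)^{2} - -9072 = - 4 \left(5^{2}\right)^{2} + 9072 = - 4 \cdot 25^{2} + 9072 = \left(-4\right) 625 + 9072 = -2500 + 9072 = 6572$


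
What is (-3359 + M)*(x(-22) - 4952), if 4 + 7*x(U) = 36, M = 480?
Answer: 99705528/7 ≈ 1.4244e+7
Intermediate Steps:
x(U) = 32/7 (x(U) = -4/7 + (⅐)*36 = -4/7 + 36/7 = 32/7)
(-3359 + M)*(x(-22) - 4952) = (-3359 + 480)*(32/7 - 4952) = -2879*(-34632/7) = 99705528/7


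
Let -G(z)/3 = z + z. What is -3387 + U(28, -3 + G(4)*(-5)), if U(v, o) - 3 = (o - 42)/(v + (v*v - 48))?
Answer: -2585301/764 ≈ -3383.9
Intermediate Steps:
G(z) = -6*z (G(z) = -3*(z + z) = -6*z)
U(v, o) = 3 + (-42 + o)/(-48 + v + v²) (U(v, o) = 3 + (o - 42)/(v + (v*v - 48)) = 3 + (-42 + o)/(v + (v² - 48)) = 3 + (-42 + o)/(v + (-48 + v²)) = 3 + (-42 + o)/(-48 + v + v²))
-3387 + U(28, -3 + G(4)*(-5)) = -3387 + (-186 + (-3 - 6*4*(-5)) + 3*28 + 3*28²)/(-48 + 28 + 28²) = -3387 + (-186 + (-3 - 24*(-5)) + 84 + 3*784)/(-48 + 28 + 784) = -3387 + (-186 + (-3 + 120) + 84 + 2352)/764 = -3387 + (-186 + 117 + 84 + 2352)/764 = -3387 + (1/764)*2367 = -3387 + 2367/764 = -2585301/764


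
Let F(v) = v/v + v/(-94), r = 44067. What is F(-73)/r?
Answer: 167/4142298 ≈ 4.0316e-5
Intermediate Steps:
F(v) = 1 - v/94 (F(v) = 1 + v*(-1/94) = 1 - v/94)
F(-73)/r = (1 - 1/94*(-73))/44067 = (1 + 73/94)*(1/44067) = (167/94)*(1/44067) = 167/4142298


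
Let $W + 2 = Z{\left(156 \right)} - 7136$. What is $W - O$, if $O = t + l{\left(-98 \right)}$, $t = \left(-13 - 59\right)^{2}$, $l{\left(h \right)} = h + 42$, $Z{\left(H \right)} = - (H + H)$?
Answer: $-12578$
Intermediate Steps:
$Z{\left(H \right)} = - 2 H$
$l{\left(h \right)} = 42 + h$
$t = 5184$ ($t = \left(-72\right)^{2} = 5184$)
$O = 5128$ ($O = 5184 + \left(42 - 98\right) = 5184 - 56 = 5128$)
$W = -7450$ ($W = -2 - 7448 = -7450$)
$W - O = -7450 - 5128 = -12578$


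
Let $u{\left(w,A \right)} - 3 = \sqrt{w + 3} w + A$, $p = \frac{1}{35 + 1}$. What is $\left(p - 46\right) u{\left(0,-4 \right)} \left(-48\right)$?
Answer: $- \frac{6620}{3} \approx -2206.7$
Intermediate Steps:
$p = \frac{1}{36} \approx 0.027778$
$u{\left(w,A \right)} = 3 + A + w \sqrt{3 + w}$ ($u{\left(w,A \right)} = 3 + \left(\sqrt{w + 3} w + A\right) = 3 + \left(\sqrt{3 + w} w + A\right) = 3 + \left(w \sqrt{3 + w} + A\right) = 3 + \left(A + w \sqrt{3 + w}\right) = 3 + A + w \sqrt{3 + w}$)
$\left(p - 46\right) u{\left(0,-4 \right)} \left(-48\right) = \left(\frac{1}{36} - 46\right) \left(3 - 4 + 0 \sqrt{3 + 0}\right) \left(-48\right) = \left(\frac{1}{36} - 46\right) \left(3 - 4 + 0 \sqrt{3}\right) \left(-48\right) = - \frac{1655 \left(3 - 4 + 0\right)}{36} \left(-48\right) = \left(- \frac{1655}{36}\right) \left(-1\right) \left(-48\right) = \frac{1655}{36} \left(-48\right) = - \frac{6620}{3}$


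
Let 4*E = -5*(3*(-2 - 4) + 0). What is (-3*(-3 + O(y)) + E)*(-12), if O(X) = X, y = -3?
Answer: -486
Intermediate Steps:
E = 45/2 (E = (-5*(3*(-2 - 4) + 0))/4 = (-5*(3*(-6) + 0))/4 = (-5*(-18 + 0))/4 = (-5*(-18))/4 = (¼)*90 = 45/2 ≈ 22.500)
(-3*(-3 + O(y)) + E)*(-12) = (-3*(-3 - 3) + 45/2)*(-12) = (-3*(-6) + 45/2)*(-12) = (18 + 45/2)*(-12) = (81/2)*(-12) = -486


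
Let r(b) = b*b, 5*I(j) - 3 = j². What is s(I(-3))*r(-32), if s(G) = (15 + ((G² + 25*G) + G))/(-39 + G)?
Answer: -709632/305 ≈ -2326.7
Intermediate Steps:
I(j) = ⅗ + j²/5
s(G) = (15 + G² + 26*G)/(-39 + G) (s(G) = (15 + (G² + 26*G))/(-39 + G) = (15 + G² + 26*G)/(-39 + G))
r(b) = b²
s(I(-3))*r(-32) = ((15 + (⅗ + (⅕)*(-3)²)² + 26*(⅗ + (⅕)*(-3)²))/(-39 + (⅗ + (⅕)*(-3)²)))*(-32)² = ((15 + (⅗ + (⅕)*9)² + 26*(⅗ + (⅕)*9))/(-39 + (⅗ + (⅕)*9)))*1024 = ((15 + (⅗ + 9/5)² + 26*(⅗ + 9/5))/(-39 + (⅗ + 9/5)))*1024 = ((15 + (12/5)² + 26*(12/5))/(-39 + 12/5))*1024 = ((15 + 144/25 + 312/5)/(-183/5))*1024 = -5/183*2079/25*1024 = -693/305*1024 = -709632/305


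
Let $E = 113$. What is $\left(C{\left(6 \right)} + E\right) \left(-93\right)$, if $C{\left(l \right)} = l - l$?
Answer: $-10509$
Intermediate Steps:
$C{\left(l \right)} = 0$
$\left(C{\left(6 \right)} + E\right) \left(-93\right) = \left(0 + 113\right) \left(-93\right) = 113 \left(-93\right) = -10509$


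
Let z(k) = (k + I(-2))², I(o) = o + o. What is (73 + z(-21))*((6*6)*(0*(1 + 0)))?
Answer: 0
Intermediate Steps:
I(o) = 2*o
z(k) = (-4 + k)² (z(k) = (k + 2*(-2))² = (k - 4)² = (-4 + k)²)
(73 + z(-21))*((6*6)*(0*(1 + 0))) = (73 + (-4 - 21)²)*((6*6)*(0*(1 + 0))) = (73 + (-25)²)*(36*(0*1)) = (73 + 625)*(36*0) = 698*0 = 0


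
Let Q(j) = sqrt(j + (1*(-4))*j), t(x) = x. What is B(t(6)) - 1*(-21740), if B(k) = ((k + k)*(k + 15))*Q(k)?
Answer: 21740 + 756*I*sqrt(2) ≈ 21740.0 + 1069.1*I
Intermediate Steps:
Q(j) = sqrt(3)*sqrt(-j) (Q(j) = sqrt(j - 4*j) = sqrt(-3*j) = sqrt(3)*sqrt(-j))
B(k) = 2*k*sqrt(3)*sqrt(-k)*(15 + k) (B(k) = ((k + k)*(k + 15))*(sqrt(3)*sqrt(-k)) = ((2*k)*(15 + k))*(sqrt(3)*sqrt(-k)) = (2*k*(15 + k))*(sqrt(3)*sqrt(-k)) = 2*k*sqrt(3)*sqrt(-k)*(15 + k))
B(t(6)) - 1*(-21740) = 2*sqrt(3)*(-1*6)**(3/2)*(-15 - 1*6) - 1*(-21740) = 2*sqrt(3)*(-6)**(3/2)*(-15 - 6) + 21740 = 2*sqrt(3)*(-6*I*sqrt(6))*(-21) + 21740 = 756*I*sqrt(2) + 21740 = 21740 + 756*I*sqrt(2)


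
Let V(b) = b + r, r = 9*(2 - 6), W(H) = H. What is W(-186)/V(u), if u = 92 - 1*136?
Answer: 93/40 ≈ 2.3250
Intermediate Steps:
u = -44 (u = 92 - 136 = -44)
r = -36 (r = 9*(-4) = -36)
V(b) = -36 + b (V(b) = b - 36 = -36 + b)
W(-186)/V(u) = -186/(-36 - 44) = -186/(-80) = -186*(-1/80) = 93/40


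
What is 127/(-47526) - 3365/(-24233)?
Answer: 156847399/1151697558 ≈ 0.13619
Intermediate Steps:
127/(-47526) - 3365/(-24233) = 127*(-1/47526) - 3365*(-1/24233) = -127/47526 + 3365/24233 = 156847399/1151697558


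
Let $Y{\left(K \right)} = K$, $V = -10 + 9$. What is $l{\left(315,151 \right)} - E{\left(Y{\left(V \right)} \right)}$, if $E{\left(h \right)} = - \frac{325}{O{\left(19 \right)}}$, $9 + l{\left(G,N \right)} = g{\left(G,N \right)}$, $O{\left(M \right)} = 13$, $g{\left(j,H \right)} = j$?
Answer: $331$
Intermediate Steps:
$l{\left(G,N \right)} = -9 + G$
$V = -1$
$E{\left(h \right)} = -25$ ($E{\left(h \right)} = - \frac{325}{13} = \left(-325\right) \frac{1}{13} = -25$)
$l{\left(315,151 \right)} - E{\left(Y{\left(V \right)} \right)} = \left(-9 + 315\right) - -25 = 306 + 25 = 331$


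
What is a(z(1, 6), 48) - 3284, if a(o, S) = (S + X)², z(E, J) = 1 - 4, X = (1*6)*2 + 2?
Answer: 560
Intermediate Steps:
X = 14 (X = 6*2 + 2 = 12 + 2 = 14)
z(E, J) = -3
a(o, S) = (14 + S)² (a(o, S) = (S + 14)² = (14 + S)²)
a(z(1, 6), 48) - 3284 = (14 + 48)² - 3284 = 62² - 3284 = 3844 - 3284 = 560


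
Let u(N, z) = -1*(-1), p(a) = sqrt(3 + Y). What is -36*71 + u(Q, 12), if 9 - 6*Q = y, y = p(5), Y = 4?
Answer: -2555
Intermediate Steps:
p(a) = sqrt(7) (p(a) = sqrt(3 + 4) = sqrt(7))
y = sqrt(7) ≈ 2.6458
Q = 3/2 - sqrt(7)/6 ≈ 1.0590
u(N, z) = 1
-36*71 + u(Q, 12) = -36*71 + 1 = -2556 + 1 = -2555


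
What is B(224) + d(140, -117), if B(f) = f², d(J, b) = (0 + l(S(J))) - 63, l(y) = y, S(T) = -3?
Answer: 50110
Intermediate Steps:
d(J, b) = -66 (d(J, b) = (0 - 3) - 63 = -3 - 63 = -66)
B(224) + d(140, -117) = 224² - 66 = 50176 - 66 = 50110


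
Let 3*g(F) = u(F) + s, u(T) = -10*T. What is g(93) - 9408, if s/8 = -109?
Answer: -30026/3 ≈ -10009.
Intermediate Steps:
s = -872 (s = 8*(-109) = -872)
g(F) = -872/3 - 10*F/3 (g(F) = (-10*F - 872)/3 = (-872 - 10*F)/3 = -872/3 - 10*F/3)
g(93) - 9408 = (-872/3 - 10/3*93) - 9408 = (-872/3 - 310) - 9408 = -1802/3 - 9408 = -30026/3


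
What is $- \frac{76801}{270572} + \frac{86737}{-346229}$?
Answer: $- \frac{50059336993}{93679872988} \approx -0.53437$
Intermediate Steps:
$- \frac{76801}{270572} + \frac{86737}{-346229} = \left(-76801\right) \frac{1}{270572} + 86737 \left(- \frac{1}{346229}\right) = - \frac{76801}{270572} - \frac{86737}{346229} = - \frac{50059336993}{93679872988}$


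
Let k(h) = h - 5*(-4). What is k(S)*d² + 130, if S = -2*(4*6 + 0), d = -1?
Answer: 102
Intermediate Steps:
S = -48 (S = -2*(24 + 0) = -2*24 = -48)
k(h) = 20 + h (k(h) = h + 20 = 20 + h)
k(S)*d² + 130 = (20 - 48)*(-1)² + 130 = -28*1 + 130 = -28 + 130 = 102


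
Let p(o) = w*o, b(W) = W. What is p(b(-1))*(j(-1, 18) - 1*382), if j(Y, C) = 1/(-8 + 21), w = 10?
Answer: 49650/13 ≈ 3819.2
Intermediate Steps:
j(Y, C) = 1/13
p(o) = 10*o
p(b(-1))*(j(-1, 18) - 1*382) = (10*(-1))*(1/13 - 1*382) = -10*(1/13 - 382) = -10*(-4965/13) = 49650/13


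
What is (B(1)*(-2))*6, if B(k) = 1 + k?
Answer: -24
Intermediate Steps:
(B(1)*(-2))*6 = ((1 + 1)*(-2))*6 = (2*(-2))*6 = -4*6 = -24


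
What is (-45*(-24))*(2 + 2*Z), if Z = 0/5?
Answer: 2160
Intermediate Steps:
Z = 0 (Z = 0*(1/5) = 0)
(-45*(-24))*(2 + 2*Z) = (-45*(-24))*(2 + 2*0) = 1080*(2 + 0) = 1080*2 = 2160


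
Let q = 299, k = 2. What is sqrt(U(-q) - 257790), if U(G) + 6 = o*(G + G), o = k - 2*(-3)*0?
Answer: 4*I*sqrt(16187) ≈ 508.91*I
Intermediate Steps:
o = 2 (o = 2 - 2*(-3)*0 = 2 + 6*0 = 2 + 0 = 2)
U(G) = -6 + 4*G (U(G) = -6 + 2*(G + G) = -6 + 2*(2*G) = -6 + 4*G)
sqrt(U(-q) - 257790) = sqrt((-6 + 4*(-1*299)) - 257790) = sqrt((-6 + 4*(-299)) - 257790) = sqrt((-6 - 1196) - 257790) = sqrt(-1202 - 257790) = sqrt(-258992) = 4*I*sqrt(16187)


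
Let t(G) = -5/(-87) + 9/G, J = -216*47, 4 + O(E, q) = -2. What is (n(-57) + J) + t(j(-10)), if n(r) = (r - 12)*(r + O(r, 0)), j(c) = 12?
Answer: -2019859/348 ≈ -5804.2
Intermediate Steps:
O(E, q) = -6 (O(E, q) = -4 - 2 = -6)
J = -10152
t(G) = 5/87 + 9/G (t(G) = -5*(-1/87) + 9/G = 5/87 + 9/G)
n(r) = (-12 + r)*(-6 + r) (n(r) = (r - 12)*(r - 6) = (-12 + r)*(-6 + r))
(n(-57) + J) + t(j(-10)) = ((72 + (-57)² - 18*(-57)) - 10152) + (5/87 + 9/12) = ((72 + 3249 + 1026) - 10152) + (5/87 + 9*(1/12)) = (4347 - 10152) + (5/87 + ¾) = -5805 + 281/348 = -2019859/348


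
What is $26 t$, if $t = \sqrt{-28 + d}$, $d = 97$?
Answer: $26 \sqrt{69} \approx 215.97$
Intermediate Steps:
$t = \sqrt{69}$ ($t = \sqrt{-28 + 97} = \sqrt{69} \approx 8.3066$)
$26 t = 26 \sqrt{69}$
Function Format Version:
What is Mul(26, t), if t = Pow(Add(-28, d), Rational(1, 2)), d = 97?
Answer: Mul(26, Pow(69, Rational(1, 2))) ≈ 215.97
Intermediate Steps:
t = Pow(69, Rational(1, 2)) (t = Pow(Add(-28, 97), Rational(1, 2)) = Pow(69, Rational(1, 2)) ≈ 8.3066)
Mul(26, t) = Mul(26, Pow(69, Rational(1, 2)))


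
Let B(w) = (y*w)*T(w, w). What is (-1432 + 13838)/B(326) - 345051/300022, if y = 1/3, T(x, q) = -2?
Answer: -1423899006/24451793 ≈ -58.233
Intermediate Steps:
y = ⅓ ≈ 0.33333
B(w) = -2*w/3 (B(w) = (w/3)*(-2) = -2*w/3)
(-1432 + 13838)/B(326) - 345051/300022 = (-1432 + 13838)/((-⅔*326)) - 345051/300022 = 12406/(-652/3) - 345051*1/300022 = 12406*(-3/652) - 345051/300022 = -18609/326 - 345051/300022 = -1423899006/24451793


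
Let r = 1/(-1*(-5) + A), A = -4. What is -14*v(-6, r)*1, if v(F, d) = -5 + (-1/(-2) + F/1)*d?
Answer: 147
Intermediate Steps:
r = 1 (r = 1/(-1*(-5) - 4) = 1/(5 - 4) = 1/1 = 1)
v(F, d) = -5 + d*(½ + F) (v(F, d) = -5 + (-1*(-½) + F*1)*d = -5 + (½ + F)*d = -5 + d*(½ + F))
-14*v(-6, r)*1 = -14*(-5 + (½)*1 - 6*1)*1 = -14*(-5 + ½ - 6)*1 = -14*(-21/2)*1 = 147*1 = 147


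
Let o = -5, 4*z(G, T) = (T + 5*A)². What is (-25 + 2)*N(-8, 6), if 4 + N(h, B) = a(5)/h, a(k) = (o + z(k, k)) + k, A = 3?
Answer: 759/2 ≈ 379.50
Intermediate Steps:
z(G, T) = (15 + T)²/4 (z(G, T) = (T + 5*3)²/4 = (T + 15)²/4 = (15 + T)²/4)
a(k) = -5 + k + (15 + k)²/4 (a(k) = (-5 + (15 + k)²/4) + k = -5 + k + (15 + k)²/4)
N(h, B) = -4 + 100/h (N(h, B) = -4 + (205/4 + (¼)*5² + (17/2)*5)/h = -4 + (205/4 + (¼)*25 + 85/2)/h = -4 + (205/4 + 25/4 + 85/2)/h = -4 + 100/h)
(-25 + 2)*N(-8, 6) = (-25 + 2)*(-4 + 100/(-8)) = -23*(-4 + 100*(-⅛)) = -23*(-4 - 25/2) = -23*(-33/2) = 759/2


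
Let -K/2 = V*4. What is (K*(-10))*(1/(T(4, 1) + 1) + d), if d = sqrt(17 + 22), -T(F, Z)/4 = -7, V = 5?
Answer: 400/29 + 400*sqrt(39) ≈ 2511.8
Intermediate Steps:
K = -40 (K = -10*4 = -2*20 = -40)
T(F, Z) = 28 (T(F, Z) = -4*(-7) = 28)
d = sqrt(39) ≈ 6.2450
(K*(-10))*(1/(T(4, 1) + 1) + d) = (-40*(-10))*(1/(28 + 1) + sqrt(39)) = 400*(1/29 + sqrt(39)) = 400/29 + 400*sqrt(39)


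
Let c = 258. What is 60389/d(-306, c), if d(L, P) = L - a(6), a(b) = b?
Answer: -60389/312 ≈ -193.55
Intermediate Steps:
d(L, P) = -6 + L (d(L, P) = L - 1*6 = L - 6 = -6 + L)
60389/d(-306, c) = 60389/(-6 - 306) = 60389/(-312) = 60389*(-1/312) = -60389/312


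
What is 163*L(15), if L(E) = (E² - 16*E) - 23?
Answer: -6194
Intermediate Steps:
L(E) = -23 + E² - 16*E
163*L(15) = 163*(-23 + 15² - 16*15) = 163*(-23 + 225 - 240) = 163*(-38) = -6194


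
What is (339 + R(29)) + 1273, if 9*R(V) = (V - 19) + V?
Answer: 4849/3 ≈ 1616.3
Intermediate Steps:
R(V) = -19/9 + 2*V/9 (R(V) = ((V - 19) + V)/9 = ((-19 + V) + V)/9 = (-19 + 2*V)/9 = -19/9 + 2*V/9)
(339 + R(29)) + 1273 = (339 + (-19/9 + (2/9)*29)) + 1273 = (339 + (-19/9 + 58/9)) + 1273 = (339 + 13/3) + 1273 = 1030/3 + 1273 = 4849/3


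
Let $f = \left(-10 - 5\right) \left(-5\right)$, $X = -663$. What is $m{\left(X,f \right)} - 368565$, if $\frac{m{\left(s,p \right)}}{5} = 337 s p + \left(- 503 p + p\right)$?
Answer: $-84343440$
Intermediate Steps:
$f = 75$ ($f = \left(-15\right) \left(-5\right) = 75$)
$m{\left(s,p \right)} = - 2510 p + 1685 p s$ ($m{\left(s,p \right)} = 5 \left(337 s p + \left(- 503 p + p\right)\right) = 5 \left(337 p s - 502 p\right) = 5 \left(- 502 p + 337 p s\right) = - 2510 p + 1685 p s$)
$m{\left(X,f \right)} - 368565 = 5 \cdot 75 \left(-502 + 337 \left(-663\right)\right) - 368565 = 5 \cdot 75 \left(-502 - 223431\right) - 368565 = 5 \cdot 75 \left(-223933\right) - 368565 = -83974875 - 368565 = -84343440$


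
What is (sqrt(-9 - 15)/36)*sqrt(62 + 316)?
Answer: I*sqrt(7) ≈ 2.6458*I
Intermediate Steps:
(sqrt(-9 - 15)/36)*sqrt(62 + 316) = (sqrt(-24)*(1/36))*sqrt(378) = ((2*I*sqrt(6))*(1/36))*(3*sqrt(42)) = (I*sqrt(6)/18)*(3*sqrt(42)) = I*sqrt(7)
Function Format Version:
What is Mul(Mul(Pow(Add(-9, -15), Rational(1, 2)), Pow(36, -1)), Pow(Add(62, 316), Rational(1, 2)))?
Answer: Mul(I, Pow(7, Rational(1, 2))) ≈ Mul(2.6458, I)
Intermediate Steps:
Mul(Mul(Pow(Add(-9, -15), Rational(1, 2)), Pow(36, -1)), Pow(Add(62, 316), Rational(1, 2))) = Mul(Mul(Pow(-24, Rational(1, 2)), Rational(1, 36)), Pow(378, Rational(1, 2))) = Mul(Mul(Mul(2, I, Pow(6, Rational(1, 2))), Rational(1, 36)), Mul(3, Pow(42, Rational(1, 2)))) = Mul(Mul(Rational(1, 18), I, Pow(6, Rational(1, 2))), Mul(3, Pow(42, Rational(1, 2)))) = Mul(I, Pow(7, Rational(1, 2)))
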